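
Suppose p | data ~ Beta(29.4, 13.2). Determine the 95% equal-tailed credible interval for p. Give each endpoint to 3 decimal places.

[0.545, 0.818]

Posterior: Beta(29.4, 13.2).
Equal-tailed 95% interval: the 0.025 and 0.975 quantiles of Beta(29.4, 13.2).
Posterior mean ≈ 0.690, SD ≈ 0.070; a Normal approximation gives roughly [0.553, 0.827].
Exact: F⁻¹(0.025) = 0.545; F⁻¹(0.975) = 0.818.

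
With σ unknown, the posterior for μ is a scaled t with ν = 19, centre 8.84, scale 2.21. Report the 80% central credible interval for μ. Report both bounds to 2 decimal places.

[5.91, 11.77]

The t_19 distribution is symmetric; the 80% interval is 8.84 ± t·2.21 with t_{0.9,19} = 1.328.
Half-width: 1.328 × 2.21 = 2.93.
8.84 − 2.93 = 5.91; 8.84 + 2.93 = 11.77.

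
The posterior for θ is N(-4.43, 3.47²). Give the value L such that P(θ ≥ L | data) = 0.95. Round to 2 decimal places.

-10.14

Need L with P(θ ≥ L) = 0.95: L = -4.43 − z_{0.05}·3.47.
z = 1.645; L = -4.43 − 1.645 × 3.47 = -10.14.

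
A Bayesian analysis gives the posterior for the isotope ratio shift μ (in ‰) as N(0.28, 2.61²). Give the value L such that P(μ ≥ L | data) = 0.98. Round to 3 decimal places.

-5.080

Need L with P(μ ≥ L) = 0.98: L = 0.28 − z_{0.02}·2.61.
z = 2.054; L = 0.28 − 2.054 × 2.61 = -5.080.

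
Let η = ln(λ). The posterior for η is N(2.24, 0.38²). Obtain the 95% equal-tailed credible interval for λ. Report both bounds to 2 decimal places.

On the log scale the 95% interval is 2.24 ± 1.960 × 0.38 = [1.4952, 2.9848].
Exponentiate: [e^1.4952, e^2.9848] = [4.46, 19.78].

[4.46, 19.78]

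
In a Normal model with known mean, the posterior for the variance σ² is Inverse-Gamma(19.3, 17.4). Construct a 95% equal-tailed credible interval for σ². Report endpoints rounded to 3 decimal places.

[0.604, 1.491]

Inverse-Gamma(19.3, 17.4) quantiles: F⁻¹(0.025) and F⁻¹(0.975).
Equivalently, 1/σ² ~ Gamma(19.3, rate = 17.4); invert its 0.975 and 0.025 quantiles.
Posterior mean ≈ 0.951, SD ≈ 0.229; a Normal approximation gives roughly [0.503, 1.399].
Exact: lower = 0.604; upper = 1.491.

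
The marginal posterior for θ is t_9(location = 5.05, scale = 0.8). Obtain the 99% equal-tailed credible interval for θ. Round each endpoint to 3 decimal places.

The t_9 distribution is symmetric; the 99% interval is 5.05 ± t·0.8 with t_{0.995,9} = 3.250.
Half-width: 3.250 × 0.8 = 2.600.
5.05 − 2.600 = 2.450; 5.05 + 2.600 = 7.650.

[2.450, 7.650]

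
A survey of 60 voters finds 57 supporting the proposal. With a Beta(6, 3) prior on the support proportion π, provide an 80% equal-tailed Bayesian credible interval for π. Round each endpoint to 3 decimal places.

[0.868, 0.953]

Posterior: Beta(6+57, 3+3) = Beta(63, 6).
Equal-tailed 80% interval: the 0.1 and 0.9 quantiles of Beta(63, 6).
Posterior mean ≈ 0.913, SD ≈ 0.034; a Normal approximation gives roughly [0.870, 0.956].
Exact: F⁻¹(0.1) = 0.868; F⁻¹(0.9) = 0.953.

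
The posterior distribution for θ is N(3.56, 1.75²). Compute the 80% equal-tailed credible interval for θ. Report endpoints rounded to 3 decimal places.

[1.317, 5.803]

The posterior is symmetric, so the 80% equal-tailed interval is θ = 3.56 ± z·1.75 with z = 1.282.
Half-width: 1.282 × 1.75 = 2.243.
3.56 − 2.243 = 1.317; 3.56 + 2.243 = 5.803.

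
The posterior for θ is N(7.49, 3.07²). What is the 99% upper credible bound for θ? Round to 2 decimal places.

Need U with P(θ ≤ U) = 0.99: U = 7.49 + z_{0.01}·3.07.
z = 2.326; U = 7.49 + 2.326 × 3.07 = 14.63.

14.63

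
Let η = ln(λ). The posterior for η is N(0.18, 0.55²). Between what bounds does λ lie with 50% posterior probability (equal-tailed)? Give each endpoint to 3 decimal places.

On the log scale the 50% interval is 0.18 ± 0.674 × 0.55 = [-0.1910, 0.5510].
Exponentiate: [e^-0.1910, e^0.5510] = [0.826, 1.735].

[0.826, 1.735]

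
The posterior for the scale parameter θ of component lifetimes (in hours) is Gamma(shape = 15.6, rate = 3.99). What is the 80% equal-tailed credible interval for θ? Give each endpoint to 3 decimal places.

Posterior: Gamma(shape 15.6, rate 3.99).
Equal-tailed 80% interval: Gamma(15.6, 3.99) quantiles at 0.1 and 0.9.
Posterior mean ≈ 3.910, SD ≈ 0.990; a Normal approximation gives roughly [2.641, 5.178].
Exact: lower = 2.707; upper = 5.220.

[2.707, 5.220]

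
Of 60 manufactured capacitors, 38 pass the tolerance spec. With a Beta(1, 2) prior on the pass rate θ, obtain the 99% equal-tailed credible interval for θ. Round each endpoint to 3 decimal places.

Posterior: Beta(1+38, 2+22) = Beta(39, 24).
Equal-tailed 99% interval: the 0.005 and 0.995 quantiles of Beta(39, 24).
Posterior mean ≈ 0.619, SD ≈ 0.061; a Normal approximation gives roughly [0.463, 0.775].
Exact: F⁻¹(0.005) = 0.458; F⁻¹(0.995) = 0.766.

[0.458, 0.766]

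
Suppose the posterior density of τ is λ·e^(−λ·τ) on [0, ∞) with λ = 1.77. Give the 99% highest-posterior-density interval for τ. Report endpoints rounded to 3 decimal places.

[0.000, 2.602]

The exponential density is strictly decreasing on [0, ∞), so the HPD interval is anchored at 0: [0, q] with P(τ ≤ q) = 0.99.
q = −ln(1 − 0.99) / 1.77 = 4.6052 / 1.77 = 2.602.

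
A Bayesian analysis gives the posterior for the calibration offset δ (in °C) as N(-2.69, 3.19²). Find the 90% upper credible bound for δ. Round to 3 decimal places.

1.398

Need U with P(δ ≤ U) = 0.90: U = -2.69 + z_{0.1}·3.19.
z = 1.282; U = -2.69 + 1.282 × 3.19 = 1.398.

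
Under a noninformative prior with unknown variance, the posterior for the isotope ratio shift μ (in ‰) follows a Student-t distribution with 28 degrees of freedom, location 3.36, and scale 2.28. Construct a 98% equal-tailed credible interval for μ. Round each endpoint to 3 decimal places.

The t_28 distribution is symmetric; the 98% interval is 3.36 ± t·2.28 with t_{0.99,28} = 2.467.
Half-width: 2.467 × 2.28 = 5.625.
3.36 − 5.625 = -2.265; 3.36 + 5.625 = 8.985.

[-2.265, 8.985]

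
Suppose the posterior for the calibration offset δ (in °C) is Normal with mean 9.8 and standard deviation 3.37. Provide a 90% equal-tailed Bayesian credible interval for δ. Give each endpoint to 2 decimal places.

The posterior is symmetric, so the 90% equal-tailed interval is δ = 9.8 ± z·3.37 with z = 1.645.
Half-width: 1.645 × 3.37 = 5.54.
9.8 − 5.54 = 4.26; 9.8 + 5.54 = 15.34.

[4.26, 15.34]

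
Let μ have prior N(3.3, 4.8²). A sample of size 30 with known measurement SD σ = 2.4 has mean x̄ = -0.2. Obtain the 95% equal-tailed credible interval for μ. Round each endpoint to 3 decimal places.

[-1.026, 0.684]

Posterior precision = 1/4.8² + 30/2.4² = 0.0434 + 5.2083 = 5.2517, so posterior SD = 0.4364.
Posterior mean = (3.3/4.8² + 30·-0.2/2.4²) / 5.2517 = -0.1711.
Interval: -0.1711 ± 1.960 × 0.4364 → [-1.026, 0.684].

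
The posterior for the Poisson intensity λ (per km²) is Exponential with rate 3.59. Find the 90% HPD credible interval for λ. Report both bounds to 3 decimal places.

[0.000, 0.641]

The exponential density is strictly decreasing on [0, ∞), so the HPD interval is anchored at 0: [0, q] with P(λ ≤ q) = 0.90.
q = −ln(1 − 0.90) / 3.59 = 2.3026 / 3.59 = 0.641.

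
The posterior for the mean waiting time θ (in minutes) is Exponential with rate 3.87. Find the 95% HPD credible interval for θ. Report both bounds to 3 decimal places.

The exponential density is strictly decreasing on [0, ∞), so the HPD interval is anchored at 0: [0, q] with P(θ ≤ q) = 0.95.
q = −ln(1 − 0.95) / 3.87 = 2.9957 / 3.87 = 0.774.

[0.000, 0.774]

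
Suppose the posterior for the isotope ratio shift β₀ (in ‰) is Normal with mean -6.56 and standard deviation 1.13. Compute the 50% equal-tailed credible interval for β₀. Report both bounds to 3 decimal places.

[-7.322, -5.798]

The posterior is symmetric, so the 50% equal-tailed interval is β₀ = -6.56 ± z·1.13 with z = 0.674.
Half-width: 0.674 × 1.13 = 0.762.
-6.56 − 0.762 = -7.322; -6.56 + 0.762 = -5.798.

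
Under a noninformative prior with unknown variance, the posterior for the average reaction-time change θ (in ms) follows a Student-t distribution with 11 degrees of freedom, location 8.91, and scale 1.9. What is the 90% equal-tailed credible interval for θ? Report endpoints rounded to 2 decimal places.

The t_11 distribution is symmetric; the 90% interval is 8.91 ± t·1.9 with t_{0.95,11} = 1.796.
Half-width: 1.796 × 1.9 = 3.41.
8.91 − 3.41 = 5.50; 8.91 + 3.41 = 12.32.

[5.50, 12.32]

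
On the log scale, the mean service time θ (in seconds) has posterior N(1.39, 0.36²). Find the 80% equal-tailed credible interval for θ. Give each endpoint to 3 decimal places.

On the log scale the 80% interval is 1.39 ± 1.282 × 0.36 = [0.9286, 1.8514].
Exponentiate: [e^0.9286, e^1.8514] = [2.531, 6.368].

[2.531, 6.368]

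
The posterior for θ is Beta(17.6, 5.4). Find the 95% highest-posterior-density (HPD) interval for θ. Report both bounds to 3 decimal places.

[0.595, 0.923]

The posterior is unimodal and skewed, so the HPD interval has equal density at both endpoints and is the shortest 95% interval.
Solving f(0.595) = f(0.923) with F(0.923) − F(0.595) = 0.95 gives [0.595, 0.923].
For comparison, the equal-tailed interval is [0.577, 0.910]; the HPD is narrower and shifted toward the mode.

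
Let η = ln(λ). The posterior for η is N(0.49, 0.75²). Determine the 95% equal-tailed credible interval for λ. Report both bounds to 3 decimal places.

[0.375, 7.099]

On the log scale the 95% interval is 0.49 ± 1.960 × 0.75 = [-0.9800, 1.9600].
Exponentiate: [e^-0.9800, e^1.9600] = [0.375, 7.099].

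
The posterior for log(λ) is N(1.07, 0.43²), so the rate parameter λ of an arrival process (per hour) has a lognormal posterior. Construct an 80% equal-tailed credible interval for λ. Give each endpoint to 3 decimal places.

[1.680, 5.058]

On the log scale the 80% interval is 1.07 ± 1.282 × 0.43 = [0.5189, 1.6211].
Exponentiate: [e^0.5189, e^1.6211] = [1.680, 5.058].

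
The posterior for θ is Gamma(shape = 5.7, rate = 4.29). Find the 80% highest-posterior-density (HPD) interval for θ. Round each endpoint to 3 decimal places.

[0.561, 1.893]

The posterior is unimodal and skewed, so the HPD interval has equal density at both endpoints and is the shortest 80% interval.
Solving f(0.561) = f(1.893) with F(1.893) − F(0.561) = 0.80 gives [0.561, 1.893].
For comparison, the equal-tailed interval is [0.684, 2.073]; the HPD is narrower and shifted toward the mode.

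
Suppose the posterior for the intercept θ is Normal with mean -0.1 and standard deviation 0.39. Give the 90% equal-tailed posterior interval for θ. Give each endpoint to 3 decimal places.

The posterior is symmetric, so the 90% equal-tailed interval is θ = -0.1 ± z·0.39 with z = 1.645.
Half-width: 1.645 × 0.39 = 0.641.
-0.1 − 0.641 = -0.741; -0.1 + 0.641 = 0.541.

[-0.741, 0.541]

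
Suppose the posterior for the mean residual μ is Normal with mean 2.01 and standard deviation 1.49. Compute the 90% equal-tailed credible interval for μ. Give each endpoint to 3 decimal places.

The posterior is symmetric, so the 90% equal-tailed interval is μ = 2.01 ± z·1.49 with z = 1.645.
Half-width: 1.645 × 1.49 = 2.451.
2.01 − 2.451 = -0.441; 2.01 + 2.451 = 4.461.

[-0.441, 4.461]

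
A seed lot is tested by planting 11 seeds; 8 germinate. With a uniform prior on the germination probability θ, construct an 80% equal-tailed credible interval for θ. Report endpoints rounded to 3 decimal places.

Posterior: Beta(1+8, 1+3) = Beta(9, 4).
Equal-tailed 80% interval: the 0.1 and 0.9 quantiles of Beta(9, 4).
Posterior mean ≈ 0.692, SD ≈ 0.123; a Normal approximation gives roughly [0.534, 0.850].
Exact: F⁻¹(0.1) = 0.525; F⁻¹(0.9) = 0.846.

[0.525, 0.846]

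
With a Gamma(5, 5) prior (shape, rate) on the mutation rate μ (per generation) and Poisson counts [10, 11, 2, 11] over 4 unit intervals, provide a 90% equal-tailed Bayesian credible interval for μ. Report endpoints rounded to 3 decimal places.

[3.259, 5.534]

Posterior: Gamma(5+34, 5+4) = Gamma(39, 9) (shape, rate).
Equal-tailed 90% interval: Gamma(39, 9) quantiles at 0.05 and 0.95.
Posterior mean ≈ 4.333, SD ≈ 0.694; a Normal approximation gives roughly [3.192, 5.475].
Exact: lower = 3.259; upper = 5.534.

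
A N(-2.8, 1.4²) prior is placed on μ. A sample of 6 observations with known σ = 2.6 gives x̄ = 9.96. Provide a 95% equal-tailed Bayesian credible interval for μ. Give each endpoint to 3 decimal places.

[3.645, 6.960]

Posterior precision = 1/1.4² + 6/2.6² = 0.5102 + 0.8876 = 1.3978, so posterior SD = 0.8458.
Posterior mean = (-2.8/1.4² + 6·9.96/2.6²) / 1.3978 = 5.3025.
Interval: 5.3025 ± 1.960 × 0.8458 → [3.645, 6.960].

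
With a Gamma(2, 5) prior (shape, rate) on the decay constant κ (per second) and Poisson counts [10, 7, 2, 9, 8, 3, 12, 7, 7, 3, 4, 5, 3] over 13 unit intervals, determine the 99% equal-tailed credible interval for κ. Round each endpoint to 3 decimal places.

Posterior: Gamma(2+80, 5+13) = Gamma(82, 18) (shape, rate).
Equal-tailed 99% interval: Gamma(82, 18) quantiles at 0.005 and 0.995.
Posterior mean ≈ 4.556, SD ≈ 0.503; a Normal approximation gives roughly [3.260, 5.851].
Exact: lower = 3.364; upper = 5.955.

[3.364, 5.955]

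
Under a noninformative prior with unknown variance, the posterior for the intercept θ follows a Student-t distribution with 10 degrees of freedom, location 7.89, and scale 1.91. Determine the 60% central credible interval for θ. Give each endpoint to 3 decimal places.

[6.211, 9.569]

The t_10 distribution is symmetric; the 60% interval is 7.89 ± t·1.91 with t_{0.8,10} = 0.879.
Half-width: 0.879 × 1.91 = 1.679.
7.89 − 1.679 = 6.211; 7.89 + 1.679 = 9.569.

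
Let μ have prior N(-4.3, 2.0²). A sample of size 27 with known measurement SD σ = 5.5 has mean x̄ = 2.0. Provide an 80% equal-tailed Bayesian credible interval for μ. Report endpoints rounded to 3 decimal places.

[-0.577, 1.820]

Posterior precision = 1/2.0² + 27/5.5² = 0.2500 + 0.8926 = 1.1426, so posterior SD = 0.9355.
Posterior mean = (-4.3/2.0² + 27·2.0/5.5²) / 1.1426 = 0.6215.
Interval: 0.6215 ± 1.282 × 0.9355 → [-0.577, 1.820].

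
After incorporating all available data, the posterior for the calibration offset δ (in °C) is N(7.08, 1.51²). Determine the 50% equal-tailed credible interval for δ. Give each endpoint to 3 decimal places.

The posterior is symmetric, so the 50% equal-tailed interval is δ = 7.08 ± z·1.51 with z = 0.674.
Half-width: 0.674 × 1.51 = 1.018.
7.08 − 1.018 = 6.062; 7.08 + 1.018 = 8.098.

[6.062, 8.098]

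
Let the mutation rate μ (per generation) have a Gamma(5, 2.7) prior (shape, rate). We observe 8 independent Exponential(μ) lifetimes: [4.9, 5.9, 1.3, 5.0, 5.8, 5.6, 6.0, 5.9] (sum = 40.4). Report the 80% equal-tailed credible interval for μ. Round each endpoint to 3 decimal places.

[0.201, 0.413]

Posterior: Gamma(5+8, 2.7+40.4) = Gamma(13, 43.1) (shape, rate).
Equal-tailed 80% interval: Gamma(13, 43.1) quantiles at 0.1 and 0.9.
Posterior mean ≈ 0.302, SD ≈ 0.084; a Normal approximation gives roughly [0.194, 0.409].
Exact: lower = 0.201; upper = 0.413.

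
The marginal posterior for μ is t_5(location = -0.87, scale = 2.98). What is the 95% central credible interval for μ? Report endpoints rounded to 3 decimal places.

The t_5 distribution is symmetric; the 95% interval is -0.87 ± t·2.98 with t_{0.975,5} = 2.571.
Half-width: 2.571 × 2.98 = 7.660.
-0.87 − 7.660 = -8.530; -0.87 + 7.660 = 6.790.

[-8.530, 6.790]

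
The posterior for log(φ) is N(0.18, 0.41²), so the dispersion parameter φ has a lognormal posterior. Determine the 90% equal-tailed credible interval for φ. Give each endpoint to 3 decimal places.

[0.610, 2.350]

On the log scale the 90% interval is 0.18 ± 1.645 × 0.41 = [-0.4944, 0.8544].
Exponentiate: [e^-0.4944, e^0.8544] = [0.610, 2.350].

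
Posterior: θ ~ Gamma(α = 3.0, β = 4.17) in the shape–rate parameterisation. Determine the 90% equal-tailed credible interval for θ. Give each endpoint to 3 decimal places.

Posterior: Gamma(shape 3.0, rate 4.17).
Equal-tailed 90% interval: Gamma(3.0, 4.17) quantiles at 0.05 and 0.95.
Posterior mean ≈ 0.719, SD ≈ 0.415; a Normal approximation gives roughly [0.036, 1.403].
Exact: lower = 0.196; upper = 1.510.

[0.196, 1.510]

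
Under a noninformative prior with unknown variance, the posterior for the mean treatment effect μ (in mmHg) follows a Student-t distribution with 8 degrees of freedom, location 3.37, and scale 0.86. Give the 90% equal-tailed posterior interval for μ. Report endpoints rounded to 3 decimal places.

The t_8 distribution is symmetric; the 90% interval is 3.37 ± t·0.86 with t_{0.95,8} = 1.860.
Half-width: 1.860 × 0.86 = 1.599.
3.37 − 1.599 = 1.771; 3.37 + 1.599 = 4.969.

[1.771, 4.969]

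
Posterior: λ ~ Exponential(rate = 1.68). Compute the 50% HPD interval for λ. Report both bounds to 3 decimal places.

The exponential density is strictly decreasing on [0, ∞), so the HPD interval is anchored at 0: [0, q] with P(λ ≤ q) = 0.50.
q = −ln(1 − 0.50) / 1.68 = 0.6931 / 1.68 = 0.413.

[0.000, 0.413]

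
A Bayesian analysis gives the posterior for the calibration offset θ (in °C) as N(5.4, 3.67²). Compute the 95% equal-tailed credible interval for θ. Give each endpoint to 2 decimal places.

[-1.79, 12.59]

The posterior is symmetric, so the 95% equal-tailed interval is θ = 5.4 ± z·3.67 with z = 1.960.
Half-width: 1.960 × 3.67 = 7.19.
5.4 − 7.19 = -1.79; 5.4 + 7.19 = 12.59.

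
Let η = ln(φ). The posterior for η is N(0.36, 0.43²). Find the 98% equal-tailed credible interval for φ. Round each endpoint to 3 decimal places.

On the log scale the 98% interval is 0.36 ± 2.326 × 0.43 = [-0.6403, 1.3603].
Exponentiate: [e^-0.6403, e^1.3603] = [0.527, 3.897].

[0.527, 3.897]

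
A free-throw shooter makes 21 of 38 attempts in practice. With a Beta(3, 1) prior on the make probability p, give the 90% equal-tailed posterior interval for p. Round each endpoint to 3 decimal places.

Posterior: Beta(3+21, 1+17) = Beta(24, 18).
Equal-tailed 90% interval: the 0.05 and 0.95 quantiles of Beta(24, 18).
Posterior mean ≈ 0.571, SD ≈ 0.075; a Normal approximation gives roughly [0.447, 0.696].
Exact: F⁻¹(0.05) = 0.445; F⁻¹(0.95) = 0.694.

[0.445, 0.694]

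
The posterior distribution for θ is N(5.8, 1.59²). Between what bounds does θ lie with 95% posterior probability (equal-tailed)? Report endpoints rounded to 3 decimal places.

The posterior is symmetric, so the 95% equal-tailed interval is θ = 5.8 ± z·1.59 with z = 1.960.
Half-width: 1.960 × 1.59 = 3.116.
5.8 − 3.116 = 2.684; 5.8 + 3.116 = 8.916.

[2.684, 8.916]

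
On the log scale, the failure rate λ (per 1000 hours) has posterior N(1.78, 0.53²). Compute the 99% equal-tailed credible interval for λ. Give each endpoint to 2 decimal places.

[1.51, 23.22]

On the log scale the 99% interval is 1.78 ± 2.576 × 0.53 = [0.4148, 3.1452].
Exponentiate: [e^0.4148, e^3.1452] = [1.51, 23.22].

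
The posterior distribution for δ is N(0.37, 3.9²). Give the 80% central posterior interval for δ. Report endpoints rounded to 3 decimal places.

[-4.628, 5.368]

The posterior is symmetric, so the 80% equal-tailed interval is δ = 0.37 ± z·3.9 with z = 1.282.
Half-width: 1.282 × 3.9 = 4.998.
0.37 − 4.998 = -4.628; 0.37 + 4.998 = 5.368.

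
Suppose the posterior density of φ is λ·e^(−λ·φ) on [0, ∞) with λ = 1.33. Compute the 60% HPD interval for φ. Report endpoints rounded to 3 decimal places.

[0.000, 0.689]

The exponential density is strictly decreasing on [0, ∞), so the HPD interval is anchored at 0: [0, q] with P(φ ≤ q) = 0.60.
q = −ln(1 − 0.60) / 1.33 = 0.9163 / 1.33 = 0.689.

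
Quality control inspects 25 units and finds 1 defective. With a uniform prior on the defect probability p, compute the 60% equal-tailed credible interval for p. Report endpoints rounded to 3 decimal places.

Posterior: Beta(1+1, 1+24) = Beta(2, 25).
Equal-tailed 60% interval: the 0.2 and 0.8 quantiles of Beta(2, 25).
Posterior mean ≈ 0.074, SD ≈ 0.049; a Normal approximation gives roughly [0.032, 0.116].
Exact: F⁻¹(0.2) = 0.032; F⁻¹(0.8) = 0.111.

[0.032, 0.111]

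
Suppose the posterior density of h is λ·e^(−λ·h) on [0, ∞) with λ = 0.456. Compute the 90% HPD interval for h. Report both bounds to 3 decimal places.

[0.000, 5.050]

The exponential density is strictly decreasing on [0, ∞), so the HPD interval is anchored at 0: [0, q] with P(h ≤ q) = 0.90.
q = −ln(1 − 0.90) / 0.456 = 2.3026 / 0.456 = 5.050.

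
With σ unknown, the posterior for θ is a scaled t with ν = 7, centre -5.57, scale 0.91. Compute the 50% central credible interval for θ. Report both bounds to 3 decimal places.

The t_7 distribution is symmetric; the 50% interval is -5.57 ± t·0.91 with t_{0.75,7} = 0.711.
Half-width: 0.711 × 0.91 = 0.647.
-5.57 − 0.647 = -6.217; -5.57 + 0.647 = -4.923.

[-6.217, -4.923]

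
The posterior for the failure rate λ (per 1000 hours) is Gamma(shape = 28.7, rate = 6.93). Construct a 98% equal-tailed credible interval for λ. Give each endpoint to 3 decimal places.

Posterior: Gamma(shape 28.7, rate 6.93).
Equal-tailed 98% interval: Gamma(28.7, 6.93) quantiles at 0.01 and 0.99.
Posterior mean ≈ 4.141, SD ≈ 0.773; a Normal approximation gives roughly [2.343, 5.940].
Exact: lower = 2.557; upper = 6.149.

[2.557, 6.149]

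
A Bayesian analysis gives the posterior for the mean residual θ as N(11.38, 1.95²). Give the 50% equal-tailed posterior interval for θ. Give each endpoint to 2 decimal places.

[10.06, 12.70]

The posterior is symmetric, so the 50% equal-tailed interval is θ = 11.38 ± z·1.95 with z = 0.674.
Half-width: 0.674 × 1.95 = 1.32.
11.38 − 1.32 = 10.06; 11.38 + 1.32 = 12.70.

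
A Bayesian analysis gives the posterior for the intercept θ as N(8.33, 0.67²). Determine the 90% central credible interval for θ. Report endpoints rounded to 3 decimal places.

The posterior is symmetric, so the 90% equal-tailed interval is θ = 8.33 ± z·0.67 with z = 1.645.
Half-width: 1.645 × 0.67 = 1.102.
8.33 − 1.102 = 7.228; 8.33 + 1.102 = 9.432.

[7.228, 9.432]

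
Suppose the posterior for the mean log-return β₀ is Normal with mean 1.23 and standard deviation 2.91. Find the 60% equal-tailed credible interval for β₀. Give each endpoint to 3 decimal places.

[-1.219, 3.679]

The posterior is symmetric, so the 60% equal-tailed interval is β₀ = 1.23 ± z·2.91 with z = 0.842.
Half-width: 0.842 × 2.91 = 2.449.
1.23 − 2.449 = -1.219; 1.23 + 2.449 = 3.679.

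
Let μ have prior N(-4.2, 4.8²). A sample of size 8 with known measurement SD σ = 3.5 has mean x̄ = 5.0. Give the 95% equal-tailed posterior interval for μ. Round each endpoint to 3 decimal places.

[2.078, 6.775]

Posterior precision = 1/4.8² + 8/3.5² = 0.0434 + 0.6531 = 0.6965, so posterior SD = 1.1983.
Posterior mean = (-4.2/4.8² + 8·5.0/3.5²) / 0.6965 = 4.4267.
Interval: 4.4267 ± 1.960 × 1.1983 → [2.078, 6.775].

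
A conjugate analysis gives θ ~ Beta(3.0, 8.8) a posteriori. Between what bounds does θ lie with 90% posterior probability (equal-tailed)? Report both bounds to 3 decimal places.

Posterior: Beta(3.0, 8.8).
Equal-tailed 90% interval: the 0.05 and 0.95 quantiles of Beta(3.0, 8.8).
Posterior mean ≈ 0.254, SD ≈ 0.122; a Normal approximation gives roughly [0.054, 0.454].
Exact: F⁻¹(0.05) = 0.080; F⁻¹(0.95) = 0.477.

[0.080, 0.477]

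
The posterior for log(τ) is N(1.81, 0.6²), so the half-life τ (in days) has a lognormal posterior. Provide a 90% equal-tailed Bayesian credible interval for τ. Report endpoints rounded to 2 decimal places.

[2.28, 16.39]

On the log scale the 90% interval is 1.81 ± 1.645 × 0.6 = [0.8231, 2.7969].
Exponentiate: [e^0.8231, e^2.7969] = [2.28, 16.39].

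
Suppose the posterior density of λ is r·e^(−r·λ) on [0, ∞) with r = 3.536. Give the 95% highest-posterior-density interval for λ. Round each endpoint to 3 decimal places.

The exponential density is strictly decreasing on [0, ∞), so the HPD interval is anchored at 0: [0, q] with P(λ ≤ q) = 0.95.
q = −ln(1 − 0.95) / 3.536 = 2.9957 / 3.536 = 0.847.

[0.000, 0.847]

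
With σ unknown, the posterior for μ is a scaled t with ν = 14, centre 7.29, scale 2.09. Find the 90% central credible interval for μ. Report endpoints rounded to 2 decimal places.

The t_14 distribution is symmetric; the 90% interval is 7.29 ± t·2.09 with t_{0.95,14} = 1.761.
Half-width: 1.761 × 2.09 = 3.68.
7.29 − 3.68 = 3.61; 7.29 + 3.68 = 10.97.

[3.61, 10.97]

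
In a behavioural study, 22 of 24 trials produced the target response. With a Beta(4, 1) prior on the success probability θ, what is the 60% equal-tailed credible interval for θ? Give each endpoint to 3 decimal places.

Posterior: Beta(4+22, 1+2) = Beta(26, 3).
Equal-tailed 60% interval: the 0.2 and 0.8 quantiles of Beta(26, 3).
Posterior mean ≈ 0.897, SD ≈ 0.056; a Normal approximation gives roughly [0.850, 0.943].
Exact: F⁻¹(0.2) = 0.853; F⁻¹(0.8) = 0.945.

[0.853, 0.945]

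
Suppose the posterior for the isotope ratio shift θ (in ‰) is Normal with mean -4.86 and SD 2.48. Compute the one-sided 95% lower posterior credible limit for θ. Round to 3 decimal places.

-8.939

Need L with P(θ ≥ L) = 0.95: L = -4.86 − z_{0.05}·2.48.
z = 1.645; L = -4.86 − 1.645 × 2.48 = -8.939.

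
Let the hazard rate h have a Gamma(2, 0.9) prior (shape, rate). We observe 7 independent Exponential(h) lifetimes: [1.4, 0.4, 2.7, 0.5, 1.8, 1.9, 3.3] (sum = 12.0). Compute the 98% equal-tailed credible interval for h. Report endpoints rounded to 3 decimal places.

[0.272, 1.349]

Posterior: Gamma(2+7, 0.9+12.0) = Gamma(9, 12.9) (shape, rate).
Equal-tailed 98% interval: Gamma(9, 12.9) quantiles at 0.01 and 0.99.
Posterior mean ≈ 0.698, SD ≈ 0.233; a Normal approximation gives roughly [0.157, 1.239].
Exact: lower = 0.272; upper = 1.349.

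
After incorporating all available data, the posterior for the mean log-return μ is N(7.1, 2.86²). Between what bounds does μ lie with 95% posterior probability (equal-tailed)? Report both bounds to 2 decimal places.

The posterior is symmetric, so the 95% equal-tailed interval is μ = 7.1 ± z·2.86 with z = 1.960.
Half-width: 1.960 × 2.86 = 5.61.
7.1 − 5.61 = 1.49; 7.1 + 5.61 = 12.71.

[1.49, 12.71]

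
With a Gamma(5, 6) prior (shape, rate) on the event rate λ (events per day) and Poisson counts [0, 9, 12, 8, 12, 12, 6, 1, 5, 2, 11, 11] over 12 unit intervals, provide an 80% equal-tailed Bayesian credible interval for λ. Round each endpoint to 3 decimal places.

[4.545, 5.923]

Posterior: Gamma(5+89, 6+12) = Gamma(94, 18) (shape, rate).
Equal-tailed 80% interval: Gamma(94, 18) quantiles at 0.1 and 0.9.
Posterior mean ≈ 5.222, SD ≈ 0.539; a Normal approximation gives roughly [4.532, 5.913].
Exact: lower = 4.545; upper = 5.923.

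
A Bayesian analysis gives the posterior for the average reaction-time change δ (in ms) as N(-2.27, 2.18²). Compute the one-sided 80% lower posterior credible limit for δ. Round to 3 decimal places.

-4.105

Need L with P(δ ≥ L) = 0.80: L = -2.27 − z_{0.2}·2.18.
z = 0.842; L = -2.27 − 0.842 × 2.18 = -4.105.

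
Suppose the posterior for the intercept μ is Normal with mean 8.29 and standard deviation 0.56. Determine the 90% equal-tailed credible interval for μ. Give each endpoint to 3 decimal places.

[7.369, 9.211]

The posterior is symmetric, so the 90% equal-tailed interval is μ = 8.29 ± z·0.56 with z = 1.645.
Half-width: 1.645 × 0.56 = 0.921.
8.29 − 0.921 = 7.369; 8.29 + 0.921 = 9.211.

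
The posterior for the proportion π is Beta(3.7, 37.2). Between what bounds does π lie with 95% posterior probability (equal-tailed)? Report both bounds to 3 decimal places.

[0.024, 0.194]

Posterior: Beta(3.7, 37.2).
Equal-tailed 95% interval: the 0.025 and 0.975 quantiles of Beta(3.7, 37.2).
Posterior mean ≈ 0.090, SD ≈ 0.044; a Normal approximation gives roughly [0.004, 0.177].
Exact: F⁻¹(0.025) = 0.024; F⁻¹(0.975) = 0.194.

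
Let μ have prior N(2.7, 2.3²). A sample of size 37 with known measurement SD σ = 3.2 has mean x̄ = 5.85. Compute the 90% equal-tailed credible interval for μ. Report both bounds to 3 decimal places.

[4.850, 6.537]

Posterior precision = 1/2.3² + 37/3.2² = 0.1890 + 3.6133 = 3.8023, so posterior SD = 0.5128.
Posterior mean = (2.7/2.3² + 37·5.85/3.2²) / 3.8023 = 5.6934.
Interval: 5.6934 ± 1.645 × 0.5128 → [4.850, 6.537].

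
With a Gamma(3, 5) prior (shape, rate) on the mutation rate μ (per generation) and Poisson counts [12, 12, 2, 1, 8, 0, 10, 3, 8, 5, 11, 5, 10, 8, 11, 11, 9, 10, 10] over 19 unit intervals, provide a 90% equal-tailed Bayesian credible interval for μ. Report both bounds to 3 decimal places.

Posterior: Gamma(3+146, 5+19) = Gamma(149, 24) (shape, rate).
Equal-tailed 90% interval: Gamma(149, 24) quantiles at 0.05 and 0.95.
Posterior mean ≈ 6.208, SD ≈ 0.509; a Normal approximation gives roughly [5.372, 7.045].
Exact: lower = 5.396; upper = 7.068.

[5.396, 7.068]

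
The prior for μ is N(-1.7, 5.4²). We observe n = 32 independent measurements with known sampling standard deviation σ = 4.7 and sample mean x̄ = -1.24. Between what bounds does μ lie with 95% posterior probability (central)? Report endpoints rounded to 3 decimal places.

Posterior precision = 1/5.4² + 32/4.7² = 0.0343 + 1.4486 = 1.4829, so posterior SD = 0.8212.
Posterior mean = (-1.7/5.4² + 32·-1.24/4.7²) / 1.4829 = -1.2506.
Interval: -1.2506 ± 1.960 × 0.8212 → [-2.860, 0.359].

[-2.860, 0.359]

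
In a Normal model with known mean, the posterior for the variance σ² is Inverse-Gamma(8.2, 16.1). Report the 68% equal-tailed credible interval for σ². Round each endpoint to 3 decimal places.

[1.465, 2.977]

Inverse-Gamma(8.2, 16.1) quantiles: F⁻¹(0.16) and F⁻¹(0.84).
Equivalently, 1/σ² ~ Gamma(8.2, rate = 16.1); invert its 0.84 and 0.16 quantiles.
Posterior mean ≈ 2.236, SD ≈ 0.898; a Normal approximation gives roughly [1.343, 3.129].
Exact: lower = 1.465; upper = 2.977.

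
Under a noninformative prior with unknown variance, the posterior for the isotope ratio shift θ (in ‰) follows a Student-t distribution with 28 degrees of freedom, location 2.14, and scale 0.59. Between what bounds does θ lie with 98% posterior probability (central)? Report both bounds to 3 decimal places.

The t_28 distribution is symmetric; the 98% interval is 2.14 ± t·0.59 with t_{0.99,28} = 2.467.
Half-width: 2.467 × 0.59 = 1.456.
2.14 − 1.456 = 0.684; 2.14 + 1.456 = 3.596.

[0.684, 3.596]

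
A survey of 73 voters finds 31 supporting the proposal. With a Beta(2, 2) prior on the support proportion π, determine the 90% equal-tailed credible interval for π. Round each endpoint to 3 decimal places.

[0.337, 0.522]

Posterior: Beta(2+31, 2+42) = Beta(33, 44).
Equal-tailed 90% interval: the 0.05 and 0.95 quantiles of Beta(33, 44).
Posterior mean ≈ 0.429, SD ≈ 0.056; a Normal approximation gives roughly [0.336, 0.521].
Exact: F⁻¹(0.05) = 0.337; F⁻¹(0.95) = 0.522.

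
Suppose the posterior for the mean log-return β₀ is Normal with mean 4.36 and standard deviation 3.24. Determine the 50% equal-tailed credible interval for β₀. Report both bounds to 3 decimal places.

The posterior is symmetric, so the 50% equal-tailed interval is β₀ = 4.36 ± z·3.24 with z = 0.674.
Half-width: 0.674 × 3.24 = 2.185.
4.36 − 2.185 = 2.175; 4.36 + 2.185 = 6.545.

[2.175, 6.545]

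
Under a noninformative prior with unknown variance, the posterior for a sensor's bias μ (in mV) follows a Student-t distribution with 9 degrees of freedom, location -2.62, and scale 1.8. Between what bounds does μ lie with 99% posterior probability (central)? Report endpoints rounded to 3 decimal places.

[-8.470, 3.230]

The t_9 distribution is symmetric; the 99% interval is -2.62 ± t·1.8 with t_{0.995,9} = 3.250.
Half-width: 3.250 × 1.8 = 5.850.
-2.62 − 5.850 = -8.470; -2.62 + 5.850 = 3.230.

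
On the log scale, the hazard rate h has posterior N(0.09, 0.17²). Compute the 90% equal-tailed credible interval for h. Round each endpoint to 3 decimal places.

On the log scale the 90% interval is 0.09 ± 1.645 × 0.17 = [-0.1896, 0.3696].
Exponentiate: [e^-0.1896, e^0.3696] = [0.827, 1.447].

[0.827, 1.447]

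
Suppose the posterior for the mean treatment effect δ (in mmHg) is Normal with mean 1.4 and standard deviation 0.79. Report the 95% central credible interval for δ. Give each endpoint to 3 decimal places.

The posterior is symmetric, so the 95% equal-tailed interval is δ = 1.4 ± z·0.79 with z = 1.960.
Half-width: 1.960 × 0.79 = 1.548.
1.4 − 1.548 = -0.148; 1.4 + 1.548 = 2.948.

[-0.148, 2.948]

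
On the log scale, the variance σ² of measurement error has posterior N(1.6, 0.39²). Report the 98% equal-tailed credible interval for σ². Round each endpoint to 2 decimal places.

[2.00, 12.27]

On the log scale the 98% interval is 1.6 ± 2.326 × 0.39 = [0.6927, 2.5073].
Exponentiate: [e^0.6927, e^2.5073] = [2.00, 12.27].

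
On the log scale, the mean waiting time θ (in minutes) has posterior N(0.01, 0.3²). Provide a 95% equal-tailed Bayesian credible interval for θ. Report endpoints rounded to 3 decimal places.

On the log scale the 95% interval is 0.01 ± 1.960 × 0.3 = [-0.5780, 0.5980].
Exponentiate: [e^-0.5780, e^0.5980] = [0.561, 1.818].

[0.561, 1.818]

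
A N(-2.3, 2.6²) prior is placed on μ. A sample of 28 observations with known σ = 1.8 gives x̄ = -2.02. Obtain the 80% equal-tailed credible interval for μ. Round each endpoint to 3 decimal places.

[-2.457, -1.592]

Posterior precision = 1/2.6² + 28/1.8² = 0.1479 + 8.6420 = 8.7899, so posterior SD = 0.3373.
Posterior mean = (-2.3/2.6² + 28·-2.02/1.8²) / 8.7899 = -2.0247.
Interval: -2.0247 ± 1.282 × 0.3373 → [-2.457, -1.592].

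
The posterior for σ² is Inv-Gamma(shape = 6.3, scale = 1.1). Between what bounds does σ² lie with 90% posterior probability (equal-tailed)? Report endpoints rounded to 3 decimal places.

Inverse-Gamma(6.3, 1.1) quantiles: F⁻¹(0.05) and F⁻¹(0.95).
Equivalently, 1/σ² ~ Gamma(6.3, rate = 1.1); invert its 0.95 and 0.05 quantiles.
Posterior mean ≈ 0.208, SD ≈ 0.100; a Normal approximation gives roughly [0.043, 0.372].
Exact: lower = 0.101; upper = 0.391.

[0.101, 0.391]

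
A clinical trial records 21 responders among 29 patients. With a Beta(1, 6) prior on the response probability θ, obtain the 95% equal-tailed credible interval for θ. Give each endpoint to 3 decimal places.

Posterior: Beta(1+21, 6+8) = Beta(22, 14).
Equal-tailed 95% interval: the 0.025 and 0.975 quantiles of Beta(22, 14).
Posterior mean ≈ 0.611, SD ≈ 0.080; a Normal approximation gives roughly [0.454, 0.768].
Exact: F⁻¹(0.025) = 0.449; F⁻¹(0.975) = 0.761.

[0.449, 0.761]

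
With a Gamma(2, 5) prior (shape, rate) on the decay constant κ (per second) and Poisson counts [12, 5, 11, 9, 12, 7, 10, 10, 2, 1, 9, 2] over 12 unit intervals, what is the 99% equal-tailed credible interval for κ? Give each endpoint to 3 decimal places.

[4.069, 6.975]

Posterior: Gamma(2+90, 5+12) = Gamma(92, 17) (shape, rate).
Equal-tailed 99% interval: Gamma(92, 17) quantiles at 0.005 and 0.995.
Posterior mean ≈ 5.412, SD ≈ 0.564; a Normal approximation gives roughly [3.958, 6.865].
Exact: lower = 4.069; upper = 6.975.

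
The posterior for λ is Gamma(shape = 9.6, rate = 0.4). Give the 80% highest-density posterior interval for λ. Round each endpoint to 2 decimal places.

The posterior is unimodal and skewed, so the HPD interval has equal density at both endpoints and is the shortest 80% interval.
Solving f(13.35) = f(32.43) with F(32.43) − F(13.35) = 0.80 gives [13.35, 32.43].
For comparison, the equal-tailed interval is [14.76, 34.31]; the HPD is narrower and shifted toward the mode.

[13.35, 32.43]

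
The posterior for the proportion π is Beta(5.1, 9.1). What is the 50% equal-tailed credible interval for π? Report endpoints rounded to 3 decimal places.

Posterior: Beta(5.1, 9.1).
Equal-tailed 50% interval: the 0.25 and 0.75 quantiles of Beta(5.1, 9.1).
Posterior mean ≈ 0.359, SD ≈ 0.123; a Normal approximation gives roughly [0.276, 0.442].
Exact: F⁻¹(0.25) = 0.269; F⁻¹(0.75) = 0.442.

[0.269, 0.442]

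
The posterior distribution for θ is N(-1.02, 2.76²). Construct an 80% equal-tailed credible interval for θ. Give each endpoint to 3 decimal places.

The posterior is symmetric, so the 80% equal-tailed interval is θ = -1.02 ± z·2.76 with z = 1.282.
Half-width: 1.282 × 2.76 = 3.537.
-1.02 − 3.537 = -4.557; -1.02 + 3.537 = 2.517.

[-4.557, 2.517]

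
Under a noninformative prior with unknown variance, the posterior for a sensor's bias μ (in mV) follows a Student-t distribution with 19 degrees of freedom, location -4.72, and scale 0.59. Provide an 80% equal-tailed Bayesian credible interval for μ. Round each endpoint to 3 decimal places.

The t_19 distribution is symmetric; the 80% interval is -4.72 ± t·0.59 with t_{0.9,19} = 1.328.
Half-width: 1.328 × 0.59 = 0.783.
-4.72 − 0.783 = -5.503; -4.72 + 0.783 = -3.937.

[-5.503, -3.937]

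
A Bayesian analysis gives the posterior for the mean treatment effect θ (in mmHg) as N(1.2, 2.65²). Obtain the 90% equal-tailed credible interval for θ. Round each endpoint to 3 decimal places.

[-3.159, 5.559]

The posterior is symmetric, so the 90% equal-tailed interval is θ = 1.2 ± z·2.65 with z = 1.645.
Half-width: 1.645 × 2.65 = 4.359.
1.2 − 4.359 = -3.159; 1.2 + 4.359 = 5.559.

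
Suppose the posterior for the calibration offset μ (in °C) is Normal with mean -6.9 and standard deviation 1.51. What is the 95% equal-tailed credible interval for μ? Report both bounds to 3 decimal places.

[-9.860, -3.940]

The posterior is symmetric, so the 95% equal-tailed interval is μ = -6.9 ± z·1.51 with z = 1.960.
Half-width: 1.960 × 1.51 = 2.960.
-6.9 − 2.960 = -9.860; -6.9 + 2.960 = -3.940.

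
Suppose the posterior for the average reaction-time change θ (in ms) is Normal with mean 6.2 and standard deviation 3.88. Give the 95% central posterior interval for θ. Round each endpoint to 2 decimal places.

The posterior is symmetric, so the 95% equal-tailed interval is θ = 6.2 ± z·3.88 with z = 1.960.
Half-width: 1.960 × 3.88 = 7.60.
6.2 − 7.60 = -1.40; 6.2 + 7.60 = 13.80.

[-1.40, 13.80]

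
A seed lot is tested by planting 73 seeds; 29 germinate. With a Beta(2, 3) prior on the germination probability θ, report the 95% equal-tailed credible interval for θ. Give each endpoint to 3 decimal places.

Posterior: Beta(2+29, 3+44) = Beta(31, 47).
Equal-tailed 95% interval: the 0.025 and 0.975 quantiles of Beta(31, 47).
Posterior mean ≈ 0.397, SD ≈ 0.055; a Normal approximation gives roughly [0.290, 0.505].
Exact: F⁻¹(0.025) = 0.292; F⁻¹(0.975) = 0.508.

[0.292, 0.508]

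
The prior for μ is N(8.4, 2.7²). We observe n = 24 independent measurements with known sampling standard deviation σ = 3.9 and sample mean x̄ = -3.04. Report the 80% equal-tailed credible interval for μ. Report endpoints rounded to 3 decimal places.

[-3.104, -1.146]

Posterior precision = 1/2.7² + 24/3.9² = 0.1372 + 1.5779 = 1.7151, so posterior SD = 0.7636.
Posterior mean = (8.4/2.7² + 24·-3.04/3.9²) / 1.7151 = -2.1250.
Interval: -2.1250 ± 1.282 × 0.7636 → [-3.104, -1.146].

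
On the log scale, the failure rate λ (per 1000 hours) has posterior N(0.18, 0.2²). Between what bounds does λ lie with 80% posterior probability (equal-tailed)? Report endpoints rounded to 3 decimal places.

[0.927, 1.547]

On the log scale the 80% interval is 0.18 ± 1.282 × 0.2 = [-0.0763, 0.4363].
Exponentiate: [e^-0.0763, e^0.4363] = [0.927, 1.547].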